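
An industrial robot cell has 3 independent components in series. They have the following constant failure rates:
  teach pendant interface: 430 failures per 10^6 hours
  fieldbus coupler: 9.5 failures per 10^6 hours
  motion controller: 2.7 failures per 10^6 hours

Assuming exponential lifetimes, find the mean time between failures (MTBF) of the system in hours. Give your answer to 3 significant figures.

Series of exponential components: λ_sys = Σ λ_i
λ_sys = 0.00043 + 0.0000095 + 0.0000027 = 4.4220e-04 /h
MTBF = 1 / λ_sys = 2260 h

2260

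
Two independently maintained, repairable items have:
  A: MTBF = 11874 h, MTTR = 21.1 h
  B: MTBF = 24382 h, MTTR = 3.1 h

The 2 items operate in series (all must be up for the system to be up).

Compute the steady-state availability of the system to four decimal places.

A(A) = MTBF/(MTBF+MTTR) = 11874/(11874+21.1) = 0.998226
A(B) = MTBF/(MTBF+MTTR) = 24382/(24382+3.1) = 0.999873
Series availability: 0.998226 × 0.999873 = 0.9981

0.9981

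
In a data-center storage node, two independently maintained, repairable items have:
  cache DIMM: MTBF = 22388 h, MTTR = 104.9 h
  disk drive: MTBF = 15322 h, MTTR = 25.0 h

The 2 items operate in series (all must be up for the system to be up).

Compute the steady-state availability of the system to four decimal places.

A(cache DIMM) = MTBF/(MTBF+MTTR) = 22388/(22388+104.9) = 0.995336
A(disk drive) = MTBF/(MTBF+MTTR) = 15322/(15322+25.0) = 0.998371
Series availability: 0.995336 × 0.998371 = 0.9937

0.9937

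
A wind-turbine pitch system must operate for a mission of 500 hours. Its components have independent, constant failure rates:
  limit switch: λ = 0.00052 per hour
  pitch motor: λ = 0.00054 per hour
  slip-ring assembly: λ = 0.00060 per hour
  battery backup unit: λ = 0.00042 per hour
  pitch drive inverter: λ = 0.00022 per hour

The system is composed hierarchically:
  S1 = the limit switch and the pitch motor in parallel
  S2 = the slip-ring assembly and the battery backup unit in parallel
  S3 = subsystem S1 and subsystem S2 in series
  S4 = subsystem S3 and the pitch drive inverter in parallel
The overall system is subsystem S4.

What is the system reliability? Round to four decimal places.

R(limit switch) = exp(−0.00052 × 500) = 0.771052
R(pitch motor) = exp(−0.00054 × 500) = 0.763379
R(slip-ring assembly) = exp(−0.00060 × 500) = 0.740818
R(battery backup unit) = exp(−0.00042 × 500) = 0.810584
R(pitch drive inverter) = exp(−0.00022 × 500) = 0.895834
Parallel (limit switch and pitch motor): 1 − (1 − 0.771052)(1 − 0.763379) = 0.945826
Parallel (slip-ring assembly and battery backup unit): 1 − (1 − 0.740818)(1 − 0.810584) = 0.950907
Series ([0.945826] and [0.950907]): 0.945826 × 0.950907 = 0.899393
Parallel ([0.899393] and pitch drive inverter): 1 − (1 − 0.899393)(1 − 0.895834) = 0.9895

0.9895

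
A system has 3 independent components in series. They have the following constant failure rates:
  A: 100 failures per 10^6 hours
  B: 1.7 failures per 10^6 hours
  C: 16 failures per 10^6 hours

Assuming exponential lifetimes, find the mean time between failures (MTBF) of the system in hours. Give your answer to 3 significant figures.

Series of exponential components: λ_sys = Σ λ_i
λ_sys = 0.00010 + 0.0000017 + 0.000016 = 1.1770e-04 /h
MTBF = 1 / λ_sys = 8500 h

8500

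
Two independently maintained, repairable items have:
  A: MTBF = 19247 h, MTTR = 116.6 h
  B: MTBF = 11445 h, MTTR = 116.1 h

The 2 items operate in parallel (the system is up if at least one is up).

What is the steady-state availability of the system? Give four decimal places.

A(A) = MTBF/(MTBF+MTTR) = 19247/(19247+116.6) = 0.993978
A(B) = MTBF/(MTBF+MTTR) = 11445/(11445+116.1) = 0.989958
Parallel availability: 1 − (1 − 0.993978)(1 − 0.989958) = 0.9999

0.9999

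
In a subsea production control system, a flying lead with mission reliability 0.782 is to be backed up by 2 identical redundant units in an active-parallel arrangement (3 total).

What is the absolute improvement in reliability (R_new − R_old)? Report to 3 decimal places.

R_before = 0.782
R_after = 1 − (1 − 0.782)^3 = 0.990
ΔR = 0.990 − 0.782 = 0.208

0.208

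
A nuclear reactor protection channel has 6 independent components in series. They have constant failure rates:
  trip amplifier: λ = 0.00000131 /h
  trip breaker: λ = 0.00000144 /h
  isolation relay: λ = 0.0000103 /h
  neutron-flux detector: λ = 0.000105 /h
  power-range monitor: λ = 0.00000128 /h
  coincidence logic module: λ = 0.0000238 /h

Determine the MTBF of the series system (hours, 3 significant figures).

Series of exponential components: λ_sys = Σ λ_i
λ_sys = 0.00000131 + 0.00000144 + 0.0000103 + 0.000105 + 0.00000128 + 0.0000238 = 1.4313e-04 /h
MTBF = 1 / λ_sys = 6990 h

6990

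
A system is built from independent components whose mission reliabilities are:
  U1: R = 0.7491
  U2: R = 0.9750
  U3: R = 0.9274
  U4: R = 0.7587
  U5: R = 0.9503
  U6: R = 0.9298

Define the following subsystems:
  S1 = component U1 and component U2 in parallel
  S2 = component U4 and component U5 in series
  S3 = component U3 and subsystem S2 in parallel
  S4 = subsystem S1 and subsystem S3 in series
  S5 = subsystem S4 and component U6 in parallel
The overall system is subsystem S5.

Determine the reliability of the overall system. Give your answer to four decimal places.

Parallel (U1 and U2): 1 − (1 − 0.749100)(1 − 0.975000) = 0.993728
Series (U4 and U5): 0.758700 × 0.950300 = 0.720993
Parallel (U3 and [0.720993]): 1 − (1 − 0.927400)(1 − 0.720993) = 0.979744
Series ([0.993728] and [0.979744]): 0.993728 × 0.979744 = 0.973599
Parallel ([0.973599] and U6): 1 − (1 − 0.973599)(1 − 0.929800) = 0.9981

0.9981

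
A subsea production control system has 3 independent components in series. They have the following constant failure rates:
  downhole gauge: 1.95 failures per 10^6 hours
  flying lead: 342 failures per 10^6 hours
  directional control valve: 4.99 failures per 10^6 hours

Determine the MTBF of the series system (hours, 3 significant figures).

2870

Series of exponential components: λ_sys = Σ λ_i
λ_sys = 0.00000195 + 0.000342 + 0.00000499 = 3.4894e-04 /h
MTBF = 1 / λ_sys = 2870 h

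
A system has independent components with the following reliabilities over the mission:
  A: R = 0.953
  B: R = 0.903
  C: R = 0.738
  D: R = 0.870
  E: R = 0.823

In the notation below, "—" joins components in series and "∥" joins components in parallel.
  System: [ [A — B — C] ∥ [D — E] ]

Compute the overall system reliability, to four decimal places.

0.8964

Series (A, B, and C): 0.953000 × 0.903000 × 0.738000 = 0.635093
Series (D and E): 0.870000 × 0.823000 = 0.716010
Parallel ([0.635093] and [0.716010]): 1 − (1 − 0.635093)(1 − 0.716010) = 0.8964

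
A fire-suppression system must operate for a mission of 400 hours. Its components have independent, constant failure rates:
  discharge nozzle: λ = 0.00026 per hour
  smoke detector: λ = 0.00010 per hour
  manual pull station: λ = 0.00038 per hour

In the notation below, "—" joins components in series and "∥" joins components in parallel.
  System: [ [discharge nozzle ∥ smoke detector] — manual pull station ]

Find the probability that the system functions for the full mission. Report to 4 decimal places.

R(discharge nozzle) = exp(−0.00026 × 400) = 0.901225
R(smoke detector) = exp(−0.00010 × 400) = 0.960789
R(manual pull station) = exp(−0.00038 × 400) = 0.858988
Parallel (discharge nozzle and smoke detector): 1 − (1 − 0.901225)(1 − 0.960789) = 0.996127
Series ([0.996127] and manual pull station): 0.996127 × 0.858988 = 0.8557

0.8557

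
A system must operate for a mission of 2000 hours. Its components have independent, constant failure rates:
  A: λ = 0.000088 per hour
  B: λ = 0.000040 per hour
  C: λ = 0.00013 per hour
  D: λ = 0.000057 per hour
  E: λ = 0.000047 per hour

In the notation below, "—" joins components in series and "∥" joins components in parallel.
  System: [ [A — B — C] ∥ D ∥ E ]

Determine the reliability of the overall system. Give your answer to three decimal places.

0.996

R(A) = exp(−0.000088 × 2000) = 0.83862
R(B) = exp(−0.000040 × 2000) = 0.92312
R(C) = exp(−0.00013 × 2000) = 0.77105
R(D) = exp(−0.000057 × 2000) = 0.89226
R(E) = exp(−0.000047 × 2000) = 0.91028
Series (A, B, and C): 0.83862 × 0.92312 × 0.77105 = 0.59691
Parallel ([0.59691], D, and E): 1 − (1 − 0.59691)(1 − 0.89226)(1 − 0.91028) = 0.996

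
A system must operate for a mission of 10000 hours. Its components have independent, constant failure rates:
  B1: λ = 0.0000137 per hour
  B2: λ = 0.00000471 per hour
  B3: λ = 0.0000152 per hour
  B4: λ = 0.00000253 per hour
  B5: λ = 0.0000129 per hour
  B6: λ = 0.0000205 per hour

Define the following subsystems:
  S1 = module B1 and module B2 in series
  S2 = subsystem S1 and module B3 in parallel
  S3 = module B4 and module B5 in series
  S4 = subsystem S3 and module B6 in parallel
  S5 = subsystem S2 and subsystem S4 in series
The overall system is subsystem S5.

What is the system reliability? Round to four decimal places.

R(B1) = exp(−0.0000137 × 10000) = 0.871970
R(B2) = exp(−0.00000471 × 10000) = 0.953992
R(B3) = exp(−0.0000152 × 10000) = 0.858988
R(B4) = exp(−0.00000253 × 10000) = 0.975017
R(B5) = exp(−0.0000129 × 10000) = 0.878974
R(B6) = exp(−0.0000205 × 10000) = 0.814647
Series (B1 and B2): 0.871970 × 0.953992 = 0.831852
Parallel ([0.831852] and B3): 1 − (1 − 0.831852)(1 − 0.858988) = 0.976289
Series (B4 and B5): 0.975017 × 0.878974 = 0.857015
Parallel ([0.857015] and B6): 1 − (1 − 0.857015)(1 − 0.814647) = 0.973497
Series ([0.976289] and [0.973497]): 0.976289 × 0.973497 = 0.9504

0.9504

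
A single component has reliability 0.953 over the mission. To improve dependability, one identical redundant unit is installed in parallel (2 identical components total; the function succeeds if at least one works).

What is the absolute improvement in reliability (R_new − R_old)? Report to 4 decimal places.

0.0448

R_before = 0.953
R_after = 1 − (1 − 0.953)^2 = 0.9978
ΔR = 0.9978 − 0.953 = 0.0448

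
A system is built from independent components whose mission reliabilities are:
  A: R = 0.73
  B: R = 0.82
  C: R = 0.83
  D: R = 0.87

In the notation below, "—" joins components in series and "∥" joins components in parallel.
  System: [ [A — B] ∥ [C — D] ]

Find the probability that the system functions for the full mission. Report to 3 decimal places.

0.888

Series (A and B): 0.73000 × 0.82000 = 0.59860
Series (C and D): 0.83000 × 0.87000 = 0.72210
Parallel ([0.59860] and [0.72210]): 1 − (1 − 0.59860)(1 − 0.72210) = 0.888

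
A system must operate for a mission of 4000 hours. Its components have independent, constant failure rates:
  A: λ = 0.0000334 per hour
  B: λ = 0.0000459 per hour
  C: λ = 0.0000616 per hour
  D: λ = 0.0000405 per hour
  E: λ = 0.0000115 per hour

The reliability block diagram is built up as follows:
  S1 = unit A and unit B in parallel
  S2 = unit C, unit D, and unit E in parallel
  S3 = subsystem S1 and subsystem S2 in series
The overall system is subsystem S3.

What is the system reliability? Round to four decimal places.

0.9776

R(A) = exp(−0.0000334 × 4000) = 0.874940
R(B) = exp(−0.0000459 × 4000) = 0.832269
R(C) = exp(−0.0000616 × 4000) = 0.781610
R(D) = exp(−0.0000405 × 4000) = 0.850441
R(E) = exp(−0.0000115 × 4000) = 0.955042
Parallel (A and B): 1 − (1 − 0.874940)(1 − 0.832269) = 0.979024
Parallel (C, D, and E): 1 − (1 − 0.781610)(1 − 0.850441)(1 − 0.955042) = 0.998532
Series ([0.979024] and [0.998532]): 0.979024 × 0.998532 = 0.9776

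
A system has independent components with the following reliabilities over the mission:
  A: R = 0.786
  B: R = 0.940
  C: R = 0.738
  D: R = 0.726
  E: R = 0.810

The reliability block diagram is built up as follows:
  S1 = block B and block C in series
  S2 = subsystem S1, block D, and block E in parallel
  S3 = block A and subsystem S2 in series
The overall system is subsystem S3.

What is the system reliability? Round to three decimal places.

0.773

Series (B and C): 0.94000 × 0.73800 = 0.69372
Parallel ([0.69372], D, and E): 1 − (1 − 0.69372)(1 − 0.72600)(1 − 0.81000) = 0.98406
Series (A and [0.98406]): 0.78600 × 0.98406 = 0.773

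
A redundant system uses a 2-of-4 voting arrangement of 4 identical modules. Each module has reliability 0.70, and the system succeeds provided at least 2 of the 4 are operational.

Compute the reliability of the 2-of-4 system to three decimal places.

0.916

R = Σ_{i=2}^{4} C(4,i) p^i (1−p)^{4−i} with p = 0.70
C(4,2)·0.70^2·0.30^2 = 0.26460
C(4,3)·0.70^3·0.30^1 = 0.41160
C(4,4)·0.70^4·0.30^0 = 0.24010
Sum = 0.916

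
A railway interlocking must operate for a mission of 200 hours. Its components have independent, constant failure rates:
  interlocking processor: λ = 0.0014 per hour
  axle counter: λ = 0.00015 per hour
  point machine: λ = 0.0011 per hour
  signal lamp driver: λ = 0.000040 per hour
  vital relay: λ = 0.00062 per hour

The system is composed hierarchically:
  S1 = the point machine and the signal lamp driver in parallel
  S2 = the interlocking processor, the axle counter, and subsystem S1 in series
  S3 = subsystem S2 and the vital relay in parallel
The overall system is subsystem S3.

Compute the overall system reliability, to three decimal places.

R(interlocking processor) = exp(−0.0014 × 200) = 0.75578
R(axle counter) = exp(−0.00015 × 200) = 0.97045
R(point machine) = exp(−0.0011 × 200) = 0.80252
R(signal lamp driver) = exp(−0.000040 × 200) = 0.99203
R(vital relay) = exp(−0.00062 × 200) = 0.88338
Parallel (point machine and signal lamp driver): 1 − (1 − 0.80252)(1 − 0.99203) = 0.99843
Series (interlocking processor, axle counter, and [0.99843]): 0.75578 × 0.97045 × 0.99843 = 0.73230
Parallel ([0.73230] and vital relay): 1 − (1 − 0.73230)(1 − 0.88338) = 0.969

0.969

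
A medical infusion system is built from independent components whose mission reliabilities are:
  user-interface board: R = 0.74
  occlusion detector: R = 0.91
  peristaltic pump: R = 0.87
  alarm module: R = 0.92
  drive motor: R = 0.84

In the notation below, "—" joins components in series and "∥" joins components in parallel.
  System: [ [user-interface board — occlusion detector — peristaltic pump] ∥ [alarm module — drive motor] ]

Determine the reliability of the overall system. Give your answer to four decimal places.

Series (user-interface board, occlusion detector, and peristaltic pump): 0.740000 × 0.910000 × 0.870000 = 0.585858
Series (alarm module and drive motor): 0.920000 × 0.840000 = 0.772800
Parallel ([0.585858] and [0.772800]): 1 − (1 − 0.585858)(1 − 0.772800) = 0.9059

0.9059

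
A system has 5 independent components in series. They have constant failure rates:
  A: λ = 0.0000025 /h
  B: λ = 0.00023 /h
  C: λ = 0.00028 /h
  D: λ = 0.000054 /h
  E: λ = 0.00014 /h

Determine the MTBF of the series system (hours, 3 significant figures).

Series of exponential components: λ_sys = Σ λ_i
λ_sys = 0.0000025 + 0.00023 + 0.00028 + 0.000054 + 0.00014 = 7.0650e-04 /h
MTBF = 1 / λ_sys = 1420 h

1420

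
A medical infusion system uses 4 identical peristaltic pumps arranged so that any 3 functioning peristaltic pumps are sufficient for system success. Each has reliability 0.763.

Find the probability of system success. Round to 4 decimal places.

0.7600

R = Σ_{i=3}^{4} C(4,i) p^i (1−p)^{4−i} with p = 0.763
C(4,3)·0.763^3·0.237^1 = 0.421097
C(4,4)·0.763^4·0.237^0 = 0.338921
Sum = 0.7600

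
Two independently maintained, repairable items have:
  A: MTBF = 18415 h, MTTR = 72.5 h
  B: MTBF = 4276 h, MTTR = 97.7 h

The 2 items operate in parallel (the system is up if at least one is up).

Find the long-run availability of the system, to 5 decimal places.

A(A) = MTBF/(MTBF+MTTR) = 18415/(18415+72.5) = 0.996078
A(B) = MTBF/(MTBF+MTTR) = 4276/(4276+97.7) = 0.977662
Parallel availability: 1 − (1 − 0.996078)(1 − 0.977662) = 0.99991

0.99991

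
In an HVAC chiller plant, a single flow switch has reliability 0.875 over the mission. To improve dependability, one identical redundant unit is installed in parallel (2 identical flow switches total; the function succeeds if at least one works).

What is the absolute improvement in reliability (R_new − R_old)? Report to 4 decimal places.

R_before = 0.875
R_after = 1 − (1 − 0.875)^2 = 0.9844
ΔR = 0.9844 − 0.875 = 0.1094

0.1094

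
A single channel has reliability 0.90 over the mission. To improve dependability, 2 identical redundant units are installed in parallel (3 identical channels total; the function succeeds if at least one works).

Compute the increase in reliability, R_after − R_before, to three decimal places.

R_before = 0.90
R_after = 1 − (1 − 0.90)^3 = 0.999
ΔR = 0.999 − 0.90 = 0.099

0.099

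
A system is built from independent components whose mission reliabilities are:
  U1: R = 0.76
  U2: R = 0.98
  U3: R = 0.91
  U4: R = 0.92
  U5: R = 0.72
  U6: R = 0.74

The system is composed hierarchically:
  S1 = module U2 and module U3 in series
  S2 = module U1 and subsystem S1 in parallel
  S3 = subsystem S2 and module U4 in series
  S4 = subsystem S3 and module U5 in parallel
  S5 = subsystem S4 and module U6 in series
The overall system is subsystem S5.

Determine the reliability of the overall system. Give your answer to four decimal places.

Series (U2 and U3): 0.980000 × 0.910000 = 0.891800
Parallel (U1 and [0.891800]): 1 − (1 − 0.760000)(1 − 0.891800) = 0.974032
Series ([0.974032] and U4): 0.974032 × 0.920000 = 0.896109
Parallel ([0.896109] and U5): 1 − (1 − 0.896109)(1 − 0.720000) = 0.970911
Series ([0.970911] and U6): 0.970911 × 0.740000 = 0.7185

0.7185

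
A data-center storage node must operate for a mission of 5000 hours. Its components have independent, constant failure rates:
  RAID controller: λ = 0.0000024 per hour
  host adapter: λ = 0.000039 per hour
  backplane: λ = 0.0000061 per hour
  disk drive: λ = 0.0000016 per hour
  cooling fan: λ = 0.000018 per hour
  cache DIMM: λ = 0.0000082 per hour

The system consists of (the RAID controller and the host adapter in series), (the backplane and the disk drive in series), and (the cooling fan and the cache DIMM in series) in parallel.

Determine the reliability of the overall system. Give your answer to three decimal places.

0.999

R(RAID controller) = exp(−0.0000024 × 5000) = 0.98807
R(host adapter) = exp(−0.000039 × 5000) = 0.82283
R(backplane) = exp(−0.0000061 × 5000) = 0.96996
R(disk drive) = exp(−0.0000016 × 5000) = 0.99203
R(cooling fan) = exp(−0.000018 × 5000) = 0.91393
R(cache DIMM) = exp(−0.0000082 × 5000) = 0.95983
Series (RAID controller and host adapter): 0.98807 × 0.82283 = 0.81301
Series (backplane and disk drive): 0.96996 × 0.99203 = 0.96223
Series (cooling fan and cache DIMM): 0.91393 × 0.95983 = 0.87722
Parallel ([0.81301], [0.96223], and [0.87722]): 1 − (1 − 0.81301)(1 − 0.96223)(1 − 0.87722) = 0.999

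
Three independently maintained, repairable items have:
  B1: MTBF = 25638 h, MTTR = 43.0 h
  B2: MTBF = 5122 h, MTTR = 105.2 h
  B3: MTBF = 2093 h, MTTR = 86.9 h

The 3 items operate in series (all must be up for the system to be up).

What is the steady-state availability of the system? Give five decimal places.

0.93924

A(B1) = MTBF/(MTBF+MTTR) = 25638/(25638+43.0) = 0.998326
A(B2) = MTBF/(MTBF+MTTR) = 5122/(5122+105.2) = 0.979875
A(B3) = MTBF/(MTBF+MTTR) = 2093/(2093+86.9) = 0.960136
Series availability: 0.998326 × 0.979875 × 0.960136 = 0.93924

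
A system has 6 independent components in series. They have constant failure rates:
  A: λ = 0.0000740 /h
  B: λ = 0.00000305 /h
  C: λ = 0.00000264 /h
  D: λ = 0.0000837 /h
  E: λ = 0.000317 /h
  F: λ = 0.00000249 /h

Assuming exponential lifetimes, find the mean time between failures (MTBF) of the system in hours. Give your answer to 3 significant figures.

Series of exponential components: λ_sys = Σ λ_i
λ_sys = 0.0000740 + 0.00000305 + 0.00000264 + 0.0000837 + 0.000317 + 0.00000249 = 4.8288e-04 /h
MTBF = 1 / λ_sys = 2070 h

2070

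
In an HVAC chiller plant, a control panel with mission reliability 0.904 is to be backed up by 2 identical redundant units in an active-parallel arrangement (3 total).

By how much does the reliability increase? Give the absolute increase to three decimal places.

0.095

R_before = 0.904
R_after = 1 − (1 − 0.904)^3 = 0.999
ΔR = 0.999 − 0.904 = 0.095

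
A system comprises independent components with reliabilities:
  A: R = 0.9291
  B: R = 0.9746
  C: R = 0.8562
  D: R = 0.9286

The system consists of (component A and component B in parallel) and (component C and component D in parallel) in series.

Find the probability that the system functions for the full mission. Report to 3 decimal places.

0.988

Parallel (A and B): 1 − (1 − 0.92910)(1 − 0.97460) = 0.99820
Parallel (C and D): 1 − (1 − 0.85620)(1 − 0.92860) = 0.98973
Series ([0.99820] and [0.98973]): 0.99820 × 0.98973 = 0.988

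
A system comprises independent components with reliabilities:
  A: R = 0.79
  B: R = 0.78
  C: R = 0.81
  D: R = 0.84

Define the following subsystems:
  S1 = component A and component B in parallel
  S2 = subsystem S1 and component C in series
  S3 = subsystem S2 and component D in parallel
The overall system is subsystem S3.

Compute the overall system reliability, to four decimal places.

Parallel (A and B): 1 − (1 − 0.790000)(1 − 0.780000) = 0.953800
Series ([0.953800] and C): 0.953800 × 0.810000 = 0.772578
Parallel ([0.772578] and D): 1 − (1 − 0.772578)(1 − 0.840000) = 0.9636

0.9636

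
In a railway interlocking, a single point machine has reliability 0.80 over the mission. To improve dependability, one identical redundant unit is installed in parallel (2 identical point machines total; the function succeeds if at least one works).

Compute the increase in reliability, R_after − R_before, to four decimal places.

0.1600

R_before = 0.80
R_after = 1 − (1 − 0.80)^2 = 0.9600
ΔR = 0.9600 − 0.80 = 0.1600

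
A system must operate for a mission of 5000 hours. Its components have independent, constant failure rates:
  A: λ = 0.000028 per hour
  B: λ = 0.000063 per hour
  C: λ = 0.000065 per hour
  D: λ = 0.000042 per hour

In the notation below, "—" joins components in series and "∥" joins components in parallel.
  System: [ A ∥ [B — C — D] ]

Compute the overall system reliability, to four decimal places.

0.9252

R(A) = exp(−0.000028 × 5000) = 0.869358
R(B) = exp(−0.000063 × 5000) = 0.729789
R(C) = exp(−0.000065 × 5000) = 0.722527
R(D) = exp(−0.000042 × 5000) = 0.810584
Series (B, C, and D): 0.729789 × 0.722527 × 0.810584 = 0.427415
Parallel (A and [0.427415]): 1 − (1 − 0.869358)(1 − 0.427415) = 0.9252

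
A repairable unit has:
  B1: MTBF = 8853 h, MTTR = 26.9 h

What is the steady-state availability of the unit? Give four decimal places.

A(B1) = MTBF/(MTBF+MTTR) = 8853/(8853+26.9) = 0.9970

0.9970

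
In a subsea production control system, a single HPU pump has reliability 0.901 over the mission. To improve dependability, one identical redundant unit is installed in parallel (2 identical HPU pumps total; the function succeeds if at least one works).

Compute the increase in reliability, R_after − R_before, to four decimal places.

0.0892

R_before = 0.901
R_after = 1 − (1 − 0.901)^2 = 0.9902
ΔR = 0.9902 − 0.901 = 0.0892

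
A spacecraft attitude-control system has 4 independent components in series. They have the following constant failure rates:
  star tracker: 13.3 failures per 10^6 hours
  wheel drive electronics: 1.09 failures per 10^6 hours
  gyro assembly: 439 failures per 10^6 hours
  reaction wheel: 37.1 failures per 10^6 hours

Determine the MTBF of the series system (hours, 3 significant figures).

Series of exponential components: λ_sys = Σ λ_i
λ_sys = 0.0000133 + 0.00000109 + 0.000439 + 0.0000371 = 4.9049e-04 /h
MTBF = 1 / λ_sys = 2040 h

2040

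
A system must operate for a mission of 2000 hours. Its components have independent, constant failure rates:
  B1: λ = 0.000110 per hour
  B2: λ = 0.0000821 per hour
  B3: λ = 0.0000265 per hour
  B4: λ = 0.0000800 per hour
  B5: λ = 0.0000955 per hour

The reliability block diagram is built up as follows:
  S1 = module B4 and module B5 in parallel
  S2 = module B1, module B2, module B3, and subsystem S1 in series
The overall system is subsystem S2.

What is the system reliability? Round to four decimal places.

0.6292

R(B1) = exp(−0.000110 × 2000) = 0.802519
R(B2) = exp(−0.0000821 × 2000) = 0.848572
R(B3) = exp(−0.0000265 × 2000) = 0.948380
R(B4) = exp(−0.0000800 × 2000) = 0.852144
R(B5) = exp(−0.0000955 × 2000) = 0.826133
Parallel (B4 and B5): 1 − (1 − 0.852144)(1 − 0.826133) = 0.974293
Series (B1, B2, B3, and [0.974293]): 0.802519 × 0.848572 × 0.948380 × 0.974293 = 0.6292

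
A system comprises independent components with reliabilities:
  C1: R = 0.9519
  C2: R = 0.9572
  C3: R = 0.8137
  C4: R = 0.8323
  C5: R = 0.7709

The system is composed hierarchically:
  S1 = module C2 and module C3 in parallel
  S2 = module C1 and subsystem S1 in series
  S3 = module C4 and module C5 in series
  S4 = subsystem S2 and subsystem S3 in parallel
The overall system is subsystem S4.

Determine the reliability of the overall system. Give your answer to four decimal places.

Parallel (C2 and C3): 1 − (1 − 0.957200)(1 − 0.813700) = 0.992026
Series (C1 and [0.992026]): 0.951900 × 0.992026 = 0.944310
Series (C4 and C5): 0.832300 × 0.770900 = 0.641620
Parallel ([0.944310] and [0.641620]): 1 − (1 − 0.944310)(1 − 0.641620) = 0.9800

0.9800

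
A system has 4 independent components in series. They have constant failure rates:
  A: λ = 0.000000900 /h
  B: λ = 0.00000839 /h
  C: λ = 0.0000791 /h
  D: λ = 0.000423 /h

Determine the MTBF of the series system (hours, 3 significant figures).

1960

Series of exponential components: λ_sys = Σ λ_i
λ_sys = 0.000000900 + 0.00000839 + 0.0000791 + 0.000423 = 5.1139e-04 /h
MTBF = 1 / λ_sys = 1960 h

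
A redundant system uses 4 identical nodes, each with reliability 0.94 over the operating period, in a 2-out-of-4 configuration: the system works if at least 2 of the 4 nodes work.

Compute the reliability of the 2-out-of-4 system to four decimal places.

R = Σ_{i=2}^{4} C(4,i) p^i (1−p)^{4−i} with p = 0.94
C(4,2)·0.94^2·0.06^2 = 0.019086
C(4,3)·0.94^3·0.06^1 = 0.199340
C(4,4)·0.94^4·0.06^0 = 0.780749
Sum = 0.9992

0.9992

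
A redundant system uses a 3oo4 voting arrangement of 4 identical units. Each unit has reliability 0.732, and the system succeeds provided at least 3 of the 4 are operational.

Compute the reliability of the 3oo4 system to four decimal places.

0.7076

R = Σ_{i=3}^{4} C(4,i) p^i (1−p)^{4−i} with p = 0.732
C(4,3)·0.732^3·0.268^1 = 0.420463
C(4,4)·0.732^4·0.268^0 = 0.287107
Sum = 0.7076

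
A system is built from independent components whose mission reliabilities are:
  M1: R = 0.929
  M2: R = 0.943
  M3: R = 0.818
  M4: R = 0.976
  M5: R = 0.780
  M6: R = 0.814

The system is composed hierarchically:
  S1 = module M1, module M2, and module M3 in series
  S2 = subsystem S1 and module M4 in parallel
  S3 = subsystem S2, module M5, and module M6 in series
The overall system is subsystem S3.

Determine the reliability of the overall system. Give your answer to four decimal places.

Series (M1, M2, and M3): 0.929000 × 0.943000 × 0.818000 = 0.716606
Parallel ([0.716606] and M4): 1 − (1 − 0.716606)(1 − 0.976000) = 0.993199
Series ([0.993199], M5, and M6): 0.993199 × 0.780000 × 0.814000 = 0.6306

0.6306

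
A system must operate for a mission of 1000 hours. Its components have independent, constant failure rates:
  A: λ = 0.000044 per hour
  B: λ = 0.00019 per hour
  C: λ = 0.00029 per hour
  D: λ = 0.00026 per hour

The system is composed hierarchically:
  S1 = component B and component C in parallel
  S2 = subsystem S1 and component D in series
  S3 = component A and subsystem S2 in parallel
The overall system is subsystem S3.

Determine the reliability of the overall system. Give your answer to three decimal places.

R(A) = exp(−0.000044 × 1000) = 0.95695
R(B) = exp(−0.00019 × 1000) = 0.82696
R(C) = exp(−0.00029 × 1000) = 0.74826
R(D) = exp(−0.00026 × 1000) = 0.77105
Parallel (B and C): 1 − (1 − 0.82696)(1 − 0.74826) = 0.95644
Series ([0.95644] and D): 0.95644 × 0.77105 = 0.73746
Parallel (A and [0.73746]): 1 − (1 − 0.95695)(1 − 0.73746) = 0.989

0.989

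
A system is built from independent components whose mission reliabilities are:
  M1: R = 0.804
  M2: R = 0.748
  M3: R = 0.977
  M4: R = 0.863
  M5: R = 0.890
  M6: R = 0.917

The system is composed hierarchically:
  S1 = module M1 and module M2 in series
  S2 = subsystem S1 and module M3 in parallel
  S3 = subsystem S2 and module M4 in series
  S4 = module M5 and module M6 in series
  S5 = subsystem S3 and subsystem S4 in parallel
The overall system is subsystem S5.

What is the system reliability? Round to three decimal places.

Series (M1 and M2): 0.80400 × 0.74800 = 0.60139
Parallel ([0.60139] and M3): 1 − (1 − 0.60139)(1 − 0.97700) = 0.99083
Series ([0.99083] and M4): 0.99083 × 0.86300 = 0.85509
Series (M5 and M6): 0.89000 × 0.91700 = 0.81613
Parallel ([0.85509] and [0.81613]): 1 − (1 − 0.85509)(1 − 0.81613) = 0.973

0.973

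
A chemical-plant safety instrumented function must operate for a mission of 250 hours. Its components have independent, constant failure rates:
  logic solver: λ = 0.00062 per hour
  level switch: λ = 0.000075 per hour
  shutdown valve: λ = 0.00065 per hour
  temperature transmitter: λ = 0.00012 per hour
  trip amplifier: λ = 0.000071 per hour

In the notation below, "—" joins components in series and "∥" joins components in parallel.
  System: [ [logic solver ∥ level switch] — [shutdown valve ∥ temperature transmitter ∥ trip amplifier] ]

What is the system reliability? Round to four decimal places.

0.9973

R(logic solver) = exp(−0.00062 × 250) = 0.856415
R(level switch) = exp(−0.000075 × 250) = 0.981425
R(shutdown valve) = exp(−0.00065 × 250) = 0.850016
R(temperature transmitter) = exp(−0.00012 × 250) = 0.970446
R(trip amplifier) = exp(−0.000071 × 250) = 0.982407
Parallel (logic solver and level switch): 1 − (1 − 0.856415)(1 − 0.981425) = 0.997333
Parallel (shutdown valve, temperature transmitter, and trip amplifier): 1 − (1 − 0.850016)(1 − 0.970446)(1 − 0.982407) = 0.999922
Series ([0.997333] and [0.999922]): 0.997333 × 0.999922 = 0.9973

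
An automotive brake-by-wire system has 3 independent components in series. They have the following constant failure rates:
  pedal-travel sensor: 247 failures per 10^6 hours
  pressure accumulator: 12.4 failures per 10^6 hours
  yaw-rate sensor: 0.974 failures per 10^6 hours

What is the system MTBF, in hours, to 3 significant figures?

Series of exponential components: λ_sys = Σ λ_i
λ_sys = 0.000247 + 0.0000124 + 0.000000974 = 2.6037e-04 /h
MTBF = 1 / λ_sys = 3840 h

3840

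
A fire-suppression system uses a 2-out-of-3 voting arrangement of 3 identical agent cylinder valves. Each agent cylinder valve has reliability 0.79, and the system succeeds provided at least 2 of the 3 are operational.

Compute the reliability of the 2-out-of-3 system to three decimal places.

0.886

R = Σ_{i=2}^{3} C(3,i) p^i (1−p)^{3−i} with p = 0.79
C(3,2)·0.79^2·0.21^1 = 0.39318
C(3,3)·0.79^3·0.21^0 = 0.49304
Sum = 0.886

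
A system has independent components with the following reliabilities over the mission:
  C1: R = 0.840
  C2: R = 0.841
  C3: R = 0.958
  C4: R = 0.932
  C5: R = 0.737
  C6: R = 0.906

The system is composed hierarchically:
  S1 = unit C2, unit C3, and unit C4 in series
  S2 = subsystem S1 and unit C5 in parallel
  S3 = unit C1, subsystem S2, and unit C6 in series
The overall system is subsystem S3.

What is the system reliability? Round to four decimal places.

Series (C2, C3, and C4): 0.841000 × 0.958000 × 0.932000 = 0.750892
Parallel ([0.750892] and C5): 1 − (1 − 0.750892)(1 − 0.737000) = 0.934485
Series (C1, [0.934485], and C6): 0.840000 × 0.934485 × 0.906000 = 0.7112

0.7112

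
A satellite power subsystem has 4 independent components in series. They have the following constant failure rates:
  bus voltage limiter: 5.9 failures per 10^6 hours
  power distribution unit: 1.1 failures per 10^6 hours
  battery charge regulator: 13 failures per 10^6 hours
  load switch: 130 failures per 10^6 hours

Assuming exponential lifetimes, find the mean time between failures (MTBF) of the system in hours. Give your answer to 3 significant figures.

6670

Series of exponential components: λ_sys = Σ λ_i
λ_sys = 0.0000059 + 0.0000011 + 0.000013 + 0.00013 = 1.5000e-04 /h
MTBF = 1 / λ_sys = 6670 h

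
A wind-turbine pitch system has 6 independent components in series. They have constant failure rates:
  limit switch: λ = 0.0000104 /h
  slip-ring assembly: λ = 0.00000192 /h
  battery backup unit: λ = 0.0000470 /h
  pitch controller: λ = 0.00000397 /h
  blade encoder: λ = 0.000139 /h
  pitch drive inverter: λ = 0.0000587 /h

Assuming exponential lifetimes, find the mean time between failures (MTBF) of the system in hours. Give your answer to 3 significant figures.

Series of exponential components: λ_sys = Σ λ_i
λ_sys = 0.0000104 + 0.00000192 + 0.0000470 + 0.00000397 + 0.000139 + 0.0000587 = 2.6099e-04 /h
MTBF = 1 / λ_sys = 3830 h

3830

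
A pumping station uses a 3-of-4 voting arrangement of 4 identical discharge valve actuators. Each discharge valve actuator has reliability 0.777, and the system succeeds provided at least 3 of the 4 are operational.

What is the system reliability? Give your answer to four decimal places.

R = Σ_{i=3}^{4} C(4,i) p^i (1−p)^{4−i} with p = 0.777
C(4,3)·0.777^3·0.223^1 = 0.418435
C(4,4)·0.777^4·0.223^0 = 0.364489
Sum = 0.7829

0.7829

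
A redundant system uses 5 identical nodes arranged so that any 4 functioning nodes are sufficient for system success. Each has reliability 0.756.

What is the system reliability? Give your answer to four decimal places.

0.6455

R = Σ_{i=4}^{5} C(5,i) p^i (1−p)^{5−i} with p = 0.756
C(5,4)·0.756^4·0.244^1 = 0.398517
C(5,5)·0.756^5·0.244^0 = 0.246950
Sum = 0.6455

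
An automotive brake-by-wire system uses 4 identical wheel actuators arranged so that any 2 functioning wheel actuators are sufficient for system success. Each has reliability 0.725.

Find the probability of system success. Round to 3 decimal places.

0.934

R = Σ_{i=2}^{4} C(4,i) p^i (1−p)^{4−i} with p = 0.725
C(4,2)·0.725^2·0.275^2 = 0.23850
C(4,3)·0.725^3·0.275^1 = 0.41919
C(4,4)·0.725^4·0.275^0 = 0.27628
Sum = 0.934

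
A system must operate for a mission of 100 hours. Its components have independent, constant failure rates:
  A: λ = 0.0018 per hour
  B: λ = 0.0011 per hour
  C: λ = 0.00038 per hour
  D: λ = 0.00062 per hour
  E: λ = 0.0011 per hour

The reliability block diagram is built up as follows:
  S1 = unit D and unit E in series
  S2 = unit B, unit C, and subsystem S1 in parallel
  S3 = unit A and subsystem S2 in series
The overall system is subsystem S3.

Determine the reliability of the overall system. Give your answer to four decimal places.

0.8348

R(A) = exp(−0.0018 × 100) = 0.835270
R(B) = exp(−0.0011 × 100) = 0.895834
R(C) = exp(−0.00038 × 100) = 0.962713
R(D) = exp(−0.00062 × 100) = 0.939883
R(E) = exp(−0.0011 × 100) = 0.895834
Series (D and E): 0.939883 × 0.895834 = 0.841979
Parallel (B, C, and [0.841979]): 1 − (1 − 0.895834)(1 − 0.962713)(1 − 0.841979) = 0.999386
Series (A and [0.999386]): 0.835270 × 0.999386 = 0.8348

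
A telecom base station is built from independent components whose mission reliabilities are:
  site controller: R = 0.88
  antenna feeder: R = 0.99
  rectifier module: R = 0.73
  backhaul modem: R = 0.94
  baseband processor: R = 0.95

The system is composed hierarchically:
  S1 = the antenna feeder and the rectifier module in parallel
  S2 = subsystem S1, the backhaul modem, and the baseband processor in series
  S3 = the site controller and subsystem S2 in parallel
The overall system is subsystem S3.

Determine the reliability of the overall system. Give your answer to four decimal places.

Parallel (antenna feeder and rectifier module): 1 − (1 − 0.990000)(1 − 0.730000) = 0.997300
Series ([0.997300], backhaul modem, and baseband processor): 0.997300 × 0.940000 × 0.950000 = 0.890589
Parallel (site controller and [0.890589]): 1 − (1 − 0.880000)(1 − 0.890589) = 0.9869

0.9869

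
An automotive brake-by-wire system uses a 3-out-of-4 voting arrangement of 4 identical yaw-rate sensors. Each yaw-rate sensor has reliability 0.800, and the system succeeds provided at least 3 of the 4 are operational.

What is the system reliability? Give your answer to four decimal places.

0.8192

R = Σ_{i=3}^{4} C(4,i) p^i (1−p)^{4−i} with p = 0.800
C(4,3)·0.800^3·0.200^1 = 0.409600
C(4,4)·0.800^4·0.200^0 = 0.409600
Sum = 0.8192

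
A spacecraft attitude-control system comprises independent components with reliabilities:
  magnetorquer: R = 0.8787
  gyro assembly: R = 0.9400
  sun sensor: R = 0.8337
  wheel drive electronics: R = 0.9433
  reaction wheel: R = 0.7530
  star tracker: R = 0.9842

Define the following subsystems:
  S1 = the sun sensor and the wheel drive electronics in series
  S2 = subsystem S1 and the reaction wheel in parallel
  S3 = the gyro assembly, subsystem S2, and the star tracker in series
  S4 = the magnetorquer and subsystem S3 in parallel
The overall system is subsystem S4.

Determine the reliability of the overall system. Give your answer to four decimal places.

0.9850

Series (sun sensor and wheel drive electronics): 0.833700 × 0.943300 = 0.786429
Parallel ([0.786429] and reaction wheel): 1 − (1 − 0.786429)(1 − 0.753000) = 0.947248
Series (gyro assembly, [0.947248], and star tracker): 0.940000 × 0.947248 × 0.984200 = 0.876345
Parallel (magnetorquer and [0.876345]): 1 − (1 − 0.878700)(1 − 0.876345) = 0.9850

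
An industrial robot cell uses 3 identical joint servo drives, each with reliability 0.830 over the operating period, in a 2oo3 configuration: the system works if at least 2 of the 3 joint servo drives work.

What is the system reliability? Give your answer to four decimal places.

0.9231

R = Σ_{i=2}^{3} C(3,i) p^i (1−p)^{3−i} with p = 0.830
C(3,2)·0.830^2·0.170^1 = 0.351339
C(3,3)·0.830^3·0.170^0 = 0.571787
Sum = 0.9231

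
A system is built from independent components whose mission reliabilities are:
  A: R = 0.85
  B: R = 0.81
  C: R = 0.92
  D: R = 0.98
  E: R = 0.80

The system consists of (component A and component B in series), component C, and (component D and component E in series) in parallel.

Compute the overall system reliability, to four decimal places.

Series (A and B): 0.850000 × 0.810000 = 0.688500
Series (D and E): 0.980000 × 0.800000 = 0.784000
Parallel ([0.688500], C, and [0.784000]): 1 − (1 − 0.688500)(1 − 0.920000)(1 − 0.784000) = 0.9946

0.9946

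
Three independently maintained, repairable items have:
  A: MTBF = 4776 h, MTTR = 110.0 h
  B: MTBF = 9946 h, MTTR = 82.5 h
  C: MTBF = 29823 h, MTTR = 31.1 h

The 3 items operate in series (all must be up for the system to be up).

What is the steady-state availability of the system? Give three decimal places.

A(A) = MTBF/(MTBF+MTTR) = 4776/(4776+110.0) = 0.977487
A(B) = MTBF/(MTBF+MTTR) = 9946/(9946+82.5) = 0.991773
A(C) = MTBF/(MTBF+MTTR) = 29823/(29823+31.1) = 0.998958
Series availability: 0.977487 × 0.991773 × 0.998958 = 0.968

0.968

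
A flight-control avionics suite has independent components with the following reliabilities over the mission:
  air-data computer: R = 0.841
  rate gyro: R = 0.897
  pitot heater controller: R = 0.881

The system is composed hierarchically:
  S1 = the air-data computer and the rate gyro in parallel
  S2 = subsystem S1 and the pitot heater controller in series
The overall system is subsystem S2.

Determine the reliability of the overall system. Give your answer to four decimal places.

0.8666

Parallel (air-data computer and rate gyro): 1 − (1 − 0.841000)(1 − 0.897000) = 0.983623
Series ([0.983623] and pitot heater controller): 0.983623 × 0.881000 = 0.8666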